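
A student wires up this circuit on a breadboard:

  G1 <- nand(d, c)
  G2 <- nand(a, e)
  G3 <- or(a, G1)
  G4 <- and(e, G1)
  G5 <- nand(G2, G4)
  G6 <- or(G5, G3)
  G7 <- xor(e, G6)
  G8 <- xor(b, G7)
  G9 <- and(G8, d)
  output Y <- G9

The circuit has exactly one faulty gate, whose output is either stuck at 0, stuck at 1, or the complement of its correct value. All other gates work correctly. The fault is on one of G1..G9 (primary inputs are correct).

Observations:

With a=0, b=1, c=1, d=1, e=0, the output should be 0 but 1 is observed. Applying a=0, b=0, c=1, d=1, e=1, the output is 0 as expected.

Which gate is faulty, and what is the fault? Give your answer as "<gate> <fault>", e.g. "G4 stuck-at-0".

Fault-free values for test 1 (a=0, b=1, c=1, d=1, e=0): G1=0, G2=1, G3=0, G4=0, G5=1, G6=1, G7=1, G8=0, G9=0, giving Y=0. Observed 1.
Test 1: faults giving observed 1 are {G4 stuck-at-1, G4 inverted output, G5 stuck-at-0, G5 inverted output, G6 stuck-at-0, G6 inverted output, G7 stuck-at-0, G7 inverted output, G8 stuck-at-1, G8 inverted output, G9 stuck-at-1, G9 inverted output}.
Test 2 (a=0, b=0, c=1, d=1, e=1): fault-free G1=0, G2=1, G3=0, G4=0, G5=1, G6=1, G7=0, G8=0, G9=0 → 0; observed 0. Eliminates G4 stuck-at-1, G4 inverted output, G5 stuck-at-0, G5 inverted output, G6 stuck-at-0, G6 inverted output, G7 inverted output, G8 stuck-at-1, G8 inverted output, G9 stuck-at-1, G9 inverted output.
Only G7 stuck-at-0 is consistent with every test.

G7 stuck-at-0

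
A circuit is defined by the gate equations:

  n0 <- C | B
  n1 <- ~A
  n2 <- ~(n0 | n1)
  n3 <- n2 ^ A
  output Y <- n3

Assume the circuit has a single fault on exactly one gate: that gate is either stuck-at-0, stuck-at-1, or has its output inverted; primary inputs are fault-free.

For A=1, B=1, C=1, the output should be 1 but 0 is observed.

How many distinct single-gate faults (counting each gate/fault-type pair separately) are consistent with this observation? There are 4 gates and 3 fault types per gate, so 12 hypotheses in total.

Fault-free: n0=1, n1=0, n2=0, n3=1 → 1. Observed 0.
  n0 stuck-at-0: output 0 ✓
  n0 stuck-at-1: output 1 ✗
  n0 inverted output: output 0 ✓
  n1 stuck-at-0: output 1 ✗
  n1 stuck-at-1: output 1 ✗
  n1 inverted output: output 1 ✗
  n2 stuck-at-0: output 1 ✗
  n2 stuck-at-1: output 0 ✓
  n2 inverted output: output 0 ✓
  n3 stuck-at-0: output 0 ✓
  n3 stuck-at-1: output 1 ✗
  n3 inverted output: output 0 ✓
Consistent faults: {n0 stuck-at-0, n0 inverted output, n2 stuck-at-1, n2 inverted output, n3 stuck-at-0, n3 inverted output} — 6 in all.

6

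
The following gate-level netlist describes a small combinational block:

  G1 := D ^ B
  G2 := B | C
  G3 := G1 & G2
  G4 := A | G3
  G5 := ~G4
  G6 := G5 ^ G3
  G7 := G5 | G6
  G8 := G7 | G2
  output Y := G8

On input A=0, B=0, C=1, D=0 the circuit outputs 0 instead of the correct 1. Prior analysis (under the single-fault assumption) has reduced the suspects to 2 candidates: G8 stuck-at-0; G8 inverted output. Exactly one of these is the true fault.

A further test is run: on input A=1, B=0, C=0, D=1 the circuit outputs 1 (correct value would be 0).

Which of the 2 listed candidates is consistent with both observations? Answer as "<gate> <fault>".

Evaluate each candidate on input A=1, B=0, C=0, D=1:
  G8 stuck-at-0: G1=1, G2=0, G3=0, G4=1, G5=0, G6=0, G7=0, G8=0 [stuck-at-0] → 0 — eliminated
  G8 inverted output: G1=1, G2=0, G3=0, G4=1, G5=0, G6=0, G7=0, G8=1 [inverted output] → 1 — matches
Only G8 inverted output reproduces the observed 1.

G8 inverted output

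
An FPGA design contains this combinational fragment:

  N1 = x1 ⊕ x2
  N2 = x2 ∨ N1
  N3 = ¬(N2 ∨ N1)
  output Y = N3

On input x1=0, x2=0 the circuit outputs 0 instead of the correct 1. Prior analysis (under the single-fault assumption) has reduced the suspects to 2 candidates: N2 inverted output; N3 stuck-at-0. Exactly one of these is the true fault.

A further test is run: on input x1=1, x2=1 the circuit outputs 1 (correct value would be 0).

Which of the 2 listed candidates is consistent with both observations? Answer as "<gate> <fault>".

Evaluate each candidate on input x1=1, x2=1:
  N2 inverted output: N1=0, N2=0 [inverted output], N3=1 → 1 — matches
  N3 stuck-at-0: N1=0, N2=1, N3=0 [stuck-at-0] → 0 — eliminated
Only N2 inverted output reproduces the observed 1.

N2 inverted output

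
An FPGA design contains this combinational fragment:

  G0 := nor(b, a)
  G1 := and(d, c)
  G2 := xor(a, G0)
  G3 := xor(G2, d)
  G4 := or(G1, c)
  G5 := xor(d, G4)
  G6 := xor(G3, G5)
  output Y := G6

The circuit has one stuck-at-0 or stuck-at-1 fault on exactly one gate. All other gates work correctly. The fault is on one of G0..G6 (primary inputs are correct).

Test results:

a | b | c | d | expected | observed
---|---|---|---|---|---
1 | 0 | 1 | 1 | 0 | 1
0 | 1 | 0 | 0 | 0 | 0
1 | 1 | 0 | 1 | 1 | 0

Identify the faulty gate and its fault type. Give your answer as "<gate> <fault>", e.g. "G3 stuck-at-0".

G2 stuck-at-0

Fault-free values for test 1 (a=1, b=0, c=1, d=1): G0=0, G1=1, G2=1, G3=0, G4=1, G5=0, G6=0, giving Y=0. Observed 1.
Test 1: faults giving observed 1 are {G0 stuck-at-1, G2 stuck-at-0, G3 stuck-at-1, G4 stuck-at-0, G5 stuck-at-1, G6 stuck-at-1}.
Test 2 (a=0, b=1, c=0, d=0): fault-free G0=0, G1=0, G2=0, G3=0, G4=0, G5=0, G6=0 → 0; observed 0. Eliminates G0 stuck-at-1, G3 stuck-at-1, G5 stuck-at-1, G6 stuck-at-1.
Test 3 (a=1, b=1, c=0, d=1): fault-free G0=0, G1=0, G2=1, G3=0, G4=0, G5=1, G6=1 → 1; observed 0. Eliminates G4 stuck-at-0.
Only G2 stuck-at-0 is consistent with every test.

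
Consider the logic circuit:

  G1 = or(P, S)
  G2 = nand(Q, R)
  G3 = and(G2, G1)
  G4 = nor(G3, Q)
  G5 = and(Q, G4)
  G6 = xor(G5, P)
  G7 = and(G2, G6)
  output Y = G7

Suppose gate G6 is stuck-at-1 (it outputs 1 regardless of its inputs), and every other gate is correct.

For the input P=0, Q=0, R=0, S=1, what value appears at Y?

1

Propagate with G6 forced: G1=1, G2=1, G3=1, G4=0, G5=0, G6=1 [stuck-at-1], G7=1.
So Y = 1. (Without the fault it would be 0.)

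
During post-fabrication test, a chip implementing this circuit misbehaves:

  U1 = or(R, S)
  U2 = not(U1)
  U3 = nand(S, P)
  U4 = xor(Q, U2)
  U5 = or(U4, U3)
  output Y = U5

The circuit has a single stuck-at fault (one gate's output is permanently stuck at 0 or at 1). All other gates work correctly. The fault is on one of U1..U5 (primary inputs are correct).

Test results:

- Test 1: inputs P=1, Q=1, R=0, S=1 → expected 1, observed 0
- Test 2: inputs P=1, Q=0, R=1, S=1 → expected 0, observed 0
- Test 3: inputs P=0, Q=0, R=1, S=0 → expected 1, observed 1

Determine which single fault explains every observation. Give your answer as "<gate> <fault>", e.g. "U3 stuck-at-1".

U4 stuck-at-0

Fault-free values for test 1 (P=1, Q=1, R=0, S=1): U1=1, U2=0, U3=0, U4=1, U5=1, giving Y=1. Observed 0.
Test 1: faults giving observed 0 are {U1 stuck-at-0, U2 stuck-at-1, U4 stuck-at-0, U5 stuck-at-0}.
Test 2 (P=1, Q=0, R=1, S=1): fault-free U1=1, U2=0, U3=0, U4=0, U5=0 → 0; observed 0. Eliminates U1 stuck-at-0, U2 stuck-at-1.
Test 3 (P=0, Q=0, R=1, S=0): fault-free U1=1, U2=0, U3=1, U4=0, U5=1 → 1; observed 1. Eliminates U5 stuck-at-0.
Only U4 stuck-at-0 is consistent with every test.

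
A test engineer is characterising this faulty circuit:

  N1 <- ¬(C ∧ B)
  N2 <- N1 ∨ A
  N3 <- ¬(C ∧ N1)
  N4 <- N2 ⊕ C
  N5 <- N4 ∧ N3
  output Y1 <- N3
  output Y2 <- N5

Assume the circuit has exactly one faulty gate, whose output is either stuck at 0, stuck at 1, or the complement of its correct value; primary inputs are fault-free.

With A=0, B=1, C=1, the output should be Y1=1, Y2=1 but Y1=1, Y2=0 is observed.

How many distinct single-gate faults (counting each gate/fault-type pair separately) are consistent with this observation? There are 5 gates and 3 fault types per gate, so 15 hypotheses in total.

6

Fault-free: N1=0, N2=0, N3=1, N4=1, N5=1 → Y1=1, Y2=1. Observed Y1=1, Y2=0.
  N1: none of the 3 fault types match ✗
  N2: stuck-at-1, inverted output ✓; others ✗
  N3: none of the 3 fault types match ✗
  N4: stuck-at-0, inverted output ✓; others ✗
  N5: stuck-at-0, inverted output ✓; others ✗
Consistent faults: {N2 stuck-at-1, N2 inverted output, N4 stuck-at-0, N4 inverted output, N5 stuck-at-0, N5 inverted output} — 6 in all.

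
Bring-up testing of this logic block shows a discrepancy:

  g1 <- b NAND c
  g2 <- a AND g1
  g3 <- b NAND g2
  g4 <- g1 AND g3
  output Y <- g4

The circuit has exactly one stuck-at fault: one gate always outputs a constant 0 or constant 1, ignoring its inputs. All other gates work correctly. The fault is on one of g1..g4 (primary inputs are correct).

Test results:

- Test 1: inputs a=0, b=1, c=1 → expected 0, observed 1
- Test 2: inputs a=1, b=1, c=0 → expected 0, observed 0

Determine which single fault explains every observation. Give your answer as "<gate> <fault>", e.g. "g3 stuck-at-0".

g1 stuck-at-1

Fault-free values for test 1 (a=0, b=1, c=1): g1=0, g2=0, g3=1, g4=0, giving Y=0. Observed 1.
Test 1: faults giving observed 1 are {g1 stuck-at-1, g4 stuck-at-1}.
Test 2 (a=1, b=1, c=0): fault-free g1=1, g2=1, g3=0, g4=0 → 0; observed 0. Eliminates g4 stuck-at-1.
Only g1 stuck-at-1 is consistent with every test.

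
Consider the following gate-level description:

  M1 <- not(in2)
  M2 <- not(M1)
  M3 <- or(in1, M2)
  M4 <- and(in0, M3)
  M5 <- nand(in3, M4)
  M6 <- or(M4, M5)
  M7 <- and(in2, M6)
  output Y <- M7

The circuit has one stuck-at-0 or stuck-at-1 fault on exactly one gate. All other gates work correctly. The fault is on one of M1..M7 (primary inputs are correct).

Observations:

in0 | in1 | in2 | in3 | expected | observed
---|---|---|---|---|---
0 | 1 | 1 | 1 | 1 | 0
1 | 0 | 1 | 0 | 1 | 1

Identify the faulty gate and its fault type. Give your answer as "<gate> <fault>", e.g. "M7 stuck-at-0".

Fault-free values for test 1 (in0=0, in1=1, in2=1, in3=1): M1=0, M2=1, M3=1, M4=0, M5=1, M6=1, M7=1, giving Y=1. Observed 0.
Test 1: faults giving observed 0 are {M5 stuck-at-0, M6 stuck-at-0, M7 stuck-at-0}.
Test 2 (in0=1, in1=0, in2=1, in3=0): fault-free M1=0, M2=1, M3=1, M4=1, M5=1, M6=1, M7=1 → 1; observed 1. Eliminates M6 stuck-at-0, M7 stuck-at-0.
Only M5 stuck-at-0 is consistent with every test.

M5 stuck-at-0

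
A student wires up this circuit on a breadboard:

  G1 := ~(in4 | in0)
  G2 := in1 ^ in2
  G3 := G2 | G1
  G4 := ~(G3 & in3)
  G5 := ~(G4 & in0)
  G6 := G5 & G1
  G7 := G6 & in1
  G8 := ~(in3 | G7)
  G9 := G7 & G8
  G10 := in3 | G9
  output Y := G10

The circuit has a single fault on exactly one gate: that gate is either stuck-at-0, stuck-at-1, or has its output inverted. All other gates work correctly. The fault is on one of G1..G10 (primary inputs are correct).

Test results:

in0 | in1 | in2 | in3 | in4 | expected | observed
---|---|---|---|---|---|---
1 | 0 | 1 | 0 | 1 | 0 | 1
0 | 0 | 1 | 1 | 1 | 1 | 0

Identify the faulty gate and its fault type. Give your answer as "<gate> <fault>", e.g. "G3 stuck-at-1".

Fault-free values for test 1 (in0=1, in1=0, in2=1, in3=0, in4=1): G1=0, G2=1, G3=1, G4=1, G5=0, G6=0, G7=0, G8=1, G9=0, G10=0, giving Y=0. Observed 1.
Test 1: faults giving observed 1 are {G9 stuck-at-1, G9 inverted output, G10 stuck-at-1, G10 inverted output}.
Test 2 (in0=0, in1=0, in2=1, in3=1, in4=1): fault-free G1=0, G2=1, G3=1, G4=0, G5=1, G6=0, G7=0, G8=0, G9=0, G10=1 → 1; observed 0. Eliminates G9 stuck-at-1, G9 inverted output, G10 stuck-at-1.
Only G10 inverted output is consistent with every test.

G10 inverted output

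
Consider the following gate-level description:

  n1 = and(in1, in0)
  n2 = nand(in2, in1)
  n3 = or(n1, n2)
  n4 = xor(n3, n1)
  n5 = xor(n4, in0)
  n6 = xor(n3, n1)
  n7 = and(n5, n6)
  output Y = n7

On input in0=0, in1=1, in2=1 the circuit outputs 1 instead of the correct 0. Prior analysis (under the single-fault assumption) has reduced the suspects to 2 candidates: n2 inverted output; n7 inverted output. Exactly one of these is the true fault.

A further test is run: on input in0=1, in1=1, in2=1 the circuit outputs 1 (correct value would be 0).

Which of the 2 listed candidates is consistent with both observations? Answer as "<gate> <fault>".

Evaluate each candidate on input in0=1, in1=1, in2=1:
  n2 inverted output: n1=1, n2=1 [inverted output], n3=1, n4=0, n5=1, n6=0, n7=0 → 0 — eliminated
  n7 inverted output: n1=1, n2=0, n3=1, n4=0, n5=1, n6=0, n7=1 [inverted output] → 1 — matches
Only n7 inverted output reproduces the observed 1.

n7 inverted output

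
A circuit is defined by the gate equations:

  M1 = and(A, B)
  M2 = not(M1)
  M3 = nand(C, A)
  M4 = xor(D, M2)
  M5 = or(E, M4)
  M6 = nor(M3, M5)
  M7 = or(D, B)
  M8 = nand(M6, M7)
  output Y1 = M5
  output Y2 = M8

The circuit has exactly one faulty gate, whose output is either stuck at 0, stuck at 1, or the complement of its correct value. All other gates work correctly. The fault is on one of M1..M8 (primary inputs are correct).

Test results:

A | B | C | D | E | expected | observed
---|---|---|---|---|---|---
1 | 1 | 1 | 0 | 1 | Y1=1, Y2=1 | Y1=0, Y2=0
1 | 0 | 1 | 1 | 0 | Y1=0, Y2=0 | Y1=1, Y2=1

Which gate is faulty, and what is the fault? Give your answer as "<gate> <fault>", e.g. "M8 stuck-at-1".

M5 inverted output

Fault-free values for test 1 (A=1, B=1, C=1, D=0, E=1): M1=1, M2=0, M3=0, M4=0, M5=1, M6=0, M7=1, M8=1, giving Y1=1, Y2=1. Observed Y1=0, Y2=0.
Test 1: faults giving observed Y1=0, Y2=0 are {M5 stuck-at-0, M5 inverted output}.
Test 2 (A=1, B=0, C=1, D=1, E=0): fault-free M1=0, M2=1, M3=0, M4=0, M5=0, M6=1, M7=1, M8=0 → Y1=0, Y2=0; observed Y1=1, Y2=1. Eliminates M5 stuck-at-0.
Only M5 inverted output is consistent with every test.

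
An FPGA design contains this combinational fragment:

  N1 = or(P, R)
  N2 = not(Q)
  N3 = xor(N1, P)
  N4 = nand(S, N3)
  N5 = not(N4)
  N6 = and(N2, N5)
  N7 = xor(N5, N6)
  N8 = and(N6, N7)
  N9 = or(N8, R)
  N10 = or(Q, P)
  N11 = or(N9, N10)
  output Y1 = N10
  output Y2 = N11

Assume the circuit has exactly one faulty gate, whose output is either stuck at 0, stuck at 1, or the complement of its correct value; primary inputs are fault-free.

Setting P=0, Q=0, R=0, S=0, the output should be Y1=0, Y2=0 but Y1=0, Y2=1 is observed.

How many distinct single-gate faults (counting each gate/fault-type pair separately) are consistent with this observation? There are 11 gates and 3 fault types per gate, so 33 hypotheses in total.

Fault-free: N1=0, N2=1, N3=0, N4=1, N5=0, N6=0, N7=0, N8=0, N9=0, N10=0, N11=0 → Y1=0, Y2=0. Observed Y1=0, Y2=1.
  N1: none of the 3 fault types match ✗
  N2: none of the 3 fault types match ✗
  N3: none of the 3 fault types match ✗
  N4: none of the 3 fault types match ✗
  N5: none of the 3 fault types match ✗
  N6: stuck-at-1, inverted output ✓; others ✗
  N7: none of the 3 fault types match ✗
  N8: stuck-at-1, inverted output ✓; others ✗
  N9: stuck-at-1, inverted output ✓; others ✗
  N10: none of the 3 fault types match ✗
  N11: stuck-at-1, inverted output ✓; others ✗
Consistent faults: {N6 stuck-at-1, N6 inverted output, N8 stuck-at-1, N8 inverted output, N9 stuck-at-1, N9 inverted output, N11 stuck-at-1, N11 inverted output} — 8 in all.

8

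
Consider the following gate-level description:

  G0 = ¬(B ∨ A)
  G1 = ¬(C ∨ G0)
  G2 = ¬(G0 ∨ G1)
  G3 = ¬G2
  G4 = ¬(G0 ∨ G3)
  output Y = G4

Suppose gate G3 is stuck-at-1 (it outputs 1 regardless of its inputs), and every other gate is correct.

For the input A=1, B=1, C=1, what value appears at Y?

0

Propagate with G3 forced: G0=0, G1=0, G2=1, G3=1 [stuck-at-1], G4=0.
So Y = 0. (Without the fault it would be 1.)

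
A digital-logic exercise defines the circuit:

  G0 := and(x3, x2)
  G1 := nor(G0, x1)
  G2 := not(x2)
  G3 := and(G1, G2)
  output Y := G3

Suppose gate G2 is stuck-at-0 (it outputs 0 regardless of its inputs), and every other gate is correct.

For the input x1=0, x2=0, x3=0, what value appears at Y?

Propagate with G2 forced: G0=0, G1=1, G2=0 [stuck-at-0], G3=0.
So Y = 0. (Without the fault it would be 1.)

0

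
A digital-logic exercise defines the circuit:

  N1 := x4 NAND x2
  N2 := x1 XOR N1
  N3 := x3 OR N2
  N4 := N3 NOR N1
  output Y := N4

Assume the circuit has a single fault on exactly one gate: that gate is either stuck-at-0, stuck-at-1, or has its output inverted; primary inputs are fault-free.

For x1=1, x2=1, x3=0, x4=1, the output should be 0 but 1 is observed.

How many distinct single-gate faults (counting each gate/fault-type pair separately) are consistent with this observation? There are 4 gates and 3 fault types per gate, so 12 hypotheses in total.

6

Fault-free: N1=0, N2=1, N3=1, N4=0 → 0. Observed 1.
  N1 stuck-at-0: output 0 ✗
  N1 stuck-at-1: output 0 ✗
  N1 inverted output: output 0 ✗
  N2 stuck-at-0: output 1 ✓
  N2 stuck-at-1: output 0 ✗
  N2 inverted output: output 1 ✓
  N3 stuck-at-0: output 1 ✓
  N3 stuck-at-1: output 0 ✗
  N3 inverted output: output 1 ✓
  N4 stuck-at-0: output 0 ✗
  N4 stuck-at-1: output 1 ✓
  N4 inverted output: output 1 ✓
Consistent faults: {N2 stuck-at-0, N2 inverted output, N3 stuck-at-0, N3 inverted output, N4 stuck-at-1, N4 inverted output} — 6 in all.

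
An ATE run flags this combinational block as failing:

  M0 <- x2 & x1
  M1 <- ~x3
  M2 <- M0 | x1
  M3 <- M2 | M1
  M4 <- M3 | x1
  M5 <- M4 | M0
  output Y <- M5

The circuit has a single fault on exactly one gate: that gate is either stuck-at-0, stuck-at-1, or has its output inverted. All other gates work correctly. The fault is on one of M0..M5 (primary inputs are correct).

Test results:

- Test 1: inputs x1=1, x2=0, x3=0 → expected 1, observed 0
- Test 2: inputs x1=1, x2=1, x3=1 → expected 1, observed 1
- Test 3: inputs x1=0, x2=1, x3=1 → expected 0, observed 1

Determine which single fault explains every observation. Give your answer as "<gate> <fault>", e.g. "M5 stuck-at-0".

M4 inverted output

Fault-free values for test 1 (x1=1, x2=0, x3=0): M0=0, M1=1, M2=1, M3=1, M4=1, M5=1, giving Y=1. Observed 0.
Test 1: faults giving observed 0 are {M4 stuck-at-0, M4 inverted output, M5 stuck-at-0, M5 inverted output}.
Test 2 (x1=1, x2=1, x3=1): fault-free M0=1, M1=0, M2=1, M3=1, M4=1, M5=1 → 1; observed 1. Eliminates M5 stuck-at-0, M5 inverted output.
Test 3 (x1=0, x2=1, x3=1): fault-free M0=0, M1=0, M2=0, M3=0, M4=0, M5=0 → 0; observed 1. Eliminates M4 stuck-at-0.
Only M4 inverted output is consistent with every test.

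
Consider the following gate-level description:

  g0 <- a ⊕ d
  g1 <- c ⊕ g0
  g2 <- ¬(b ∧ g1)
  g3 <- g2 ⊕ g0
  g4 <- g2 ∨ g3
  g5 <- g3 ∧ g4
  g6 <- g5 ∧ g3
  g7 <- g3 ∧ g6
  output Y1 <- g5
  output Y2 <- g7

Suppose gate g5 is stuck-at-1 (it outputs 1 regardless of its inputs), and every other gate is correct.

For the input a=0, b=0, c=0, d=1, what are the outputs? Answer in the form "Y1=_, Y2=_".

Propagate with g5 forced: g0=1, g1=1, g2=1, g3=0, g4=1, g5=1 [stuck-at-1], g6=0, g7=0.
So the outputs are Y1=1, Y2=0. (Without the fault they would be Y1=0, Y2=0.)

Y1=1, Y2=0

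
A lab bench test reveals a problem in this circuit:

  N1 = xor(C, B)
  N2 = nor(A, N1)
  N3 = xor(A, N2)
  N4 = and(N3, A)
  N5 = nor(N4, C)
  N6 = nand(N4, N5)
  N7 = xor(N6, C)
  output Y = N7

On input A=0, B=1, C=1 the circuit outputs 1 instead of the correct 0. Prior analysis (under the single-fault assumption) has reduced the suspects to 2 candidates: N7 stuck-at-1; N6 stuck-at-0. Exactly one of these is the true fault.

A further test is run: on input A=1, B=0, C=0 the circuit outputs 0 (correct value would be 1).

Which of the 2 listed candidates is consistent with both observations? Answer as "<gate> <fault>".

N6 stuck-at-0

Evaluate each candidate on input A=1, B=0, C=0:
  N7 stuck-at-1: N1=0, N2=0, N3=1, N4=1, N5=0, N6=1, N7=1 [stuck-at-1] → 1 — eliminated
  N6 stuck-at-0: N1=0, N2=0, N3=1, N4=1, N5=0, N6=0 [stuck-at-0], N7=0 → 0 — matches
Only N6 stuck-at-0 reproduces the observed 0.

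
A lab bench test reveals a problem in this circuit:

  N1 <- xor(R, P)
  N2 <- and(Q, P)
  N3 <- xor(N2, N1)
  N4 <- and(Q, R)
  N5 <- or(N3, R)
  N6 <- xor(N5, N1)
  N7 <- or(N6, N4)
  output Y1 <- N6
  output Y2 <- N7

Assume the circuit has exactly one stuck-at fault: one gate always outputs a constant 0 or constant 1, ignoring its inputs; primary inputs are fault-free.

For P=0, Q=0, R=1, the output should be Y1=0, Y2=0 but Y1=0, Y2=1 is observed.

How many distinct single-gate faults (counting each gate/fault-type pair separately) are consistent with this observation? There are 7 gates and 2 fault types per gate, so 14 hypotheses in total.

2

Fault-free: N1=1, N2=0, N3=1, N4=0, N5=1, N6=0, N7=0 → Y1=0, Y2=0. Observed Y1=0, Y2=1.
  N1 stuck-at-0: output Y1=1, Y2=1 ✗
  N1 stuck-at-1: output Y1=0, Y2=0 ✗
  N2 stuck-at-0: output Y1=0, Y2=0 ✗
  N2 stuck-at-1: output Y1=0, Y2=0 ✗
  N3 stuck-at-0: output Y1=0, Y2=0 ✗
  N3 stuck-at-1: output Y1=0, Y2=0 ✗
  N4 stuck-at-0: output Y1=0, Y2=0 ✗
  N4 stuck-at-1: output Y1=0, Y2=1 ✓
  N5 stuck-at-0: output Y1=1, Y2=1 ✗
  N5 stuck-at-1: output Y1=0, Y2=0 ✗
  N6 stuck-at-0: output Y1=0, Y2=0 ✗
  N6 stuck-at-1: output Y1=1, Y2=1 ✗
  N7 stuck-at-0: output Y1=0, Y2=0 ✗
  N7 stuck-at-1: output Y1=0, Y2=1 ✓
Consistent faults: {N4 stuck-at-1, N7 stuck-at-1} — 2 in all.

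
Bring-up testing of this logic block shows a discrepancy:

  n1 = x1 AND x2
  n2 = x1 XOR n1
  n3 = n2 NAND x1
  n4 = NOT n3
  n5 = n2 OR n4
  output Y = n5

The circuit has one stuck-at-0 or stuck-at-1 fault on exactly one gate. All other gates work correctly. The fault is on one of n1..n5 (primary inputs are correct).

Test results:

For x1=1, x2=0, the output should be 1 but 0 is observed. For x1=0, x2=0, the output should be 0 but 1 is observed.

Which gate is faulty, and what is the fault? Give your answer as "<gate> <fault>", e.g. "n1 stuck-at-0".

n1 stuck-at-1

Fault-free values for test 1 (x1=1, x2=0): n1=0, n2=1, n3=0, n4=1, n5=1, giving Y=1. Observed 0.
Test 1: faults giving observed 0 are {n1 stuck-at-1, n2 stuck-at-0, n5 stuck-at-0}.
Test 2 (x1=0, x2=0): fault-free n1=0, n2=0, n3=1, n4=0, n5=0 → 0; observed 1. Eliminates n2 stuck-at-0, n5 stuck-at-0.
Only n1 stuck-at-1 is consistent with every test.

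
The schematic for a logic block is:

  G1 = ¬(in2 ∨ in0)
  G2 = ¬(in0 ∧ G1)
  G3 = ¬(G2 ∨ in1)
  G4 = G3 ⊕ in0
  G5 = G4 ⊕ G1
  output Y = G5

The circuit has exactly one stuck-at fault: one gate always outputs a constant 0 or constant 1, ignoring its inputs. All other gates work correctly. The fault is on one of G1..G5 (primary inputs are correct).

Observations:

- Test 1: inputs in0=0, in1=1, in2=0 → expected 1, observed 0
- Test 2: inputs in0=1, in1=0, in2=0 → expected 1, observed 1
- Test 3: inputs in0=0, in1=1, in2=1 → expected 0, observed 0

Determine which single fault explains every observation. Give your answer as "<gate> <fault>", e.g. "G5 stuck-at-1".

G1 stuck-at-0

Fault-free values for test 1 (in0=0, in1=1, in2=0): G1=1, G2=1, G3=0, G4=0, G5=1, giving Y=1. Observed 0.
Test 1: faults giving observed 0 are {G1 stuck-at-0, G3 stuck-at-1, G4 stuck-at-1, G5 stuck-at-0}.
Test 2 (in0=1, in1=0, in2=0): fault-free G1=0, G2=1, G3=0, G4=1, G5=1 → 1; observed 1. Eliminates G3 stuck-at-1, G5 stuck-at-0.
Test 3 (in0=0, in1=1, in2=1): fault-free G1=0, G2=1, G3=0, G4=0, G5=0 → 0; observed 0. Eliminates G4 stuck-at-1.
Only G1 stuck-at-0 is consistent with every test.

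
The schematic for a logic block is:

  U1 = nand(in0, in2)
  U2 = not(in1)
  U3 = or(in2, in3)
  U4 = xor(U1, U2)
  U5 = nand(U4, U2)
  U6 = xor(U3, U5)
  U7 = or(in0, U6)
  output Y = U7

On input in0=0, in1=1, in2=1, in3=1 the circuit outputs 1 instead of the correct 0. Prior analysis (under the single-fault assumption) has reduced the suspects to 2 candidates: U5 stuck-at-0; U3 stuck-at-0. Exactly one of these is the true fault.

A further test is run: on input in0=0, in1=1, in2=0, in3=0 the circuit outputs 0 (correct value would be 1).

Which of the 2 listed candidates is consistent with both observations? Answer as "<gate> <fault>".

Evaluate each candidate on input in0=0, in1=1, in2=0, in3=0:
  U5 stuck-at-0: U1=1, U2=0, U3=0, U4=1, U5=0 [stuck-at-0], U6=0, U7=0 → 0 — matches
  U3 stuck-at-0: U1=1, U2=0, U3=0 [stuck-at-0], U4=1, U5=1, U6=1, U7=1 → 1 — eliminated
Only U5 stuck-at-0 reproduces the observed 0.

U5 stuck-at-0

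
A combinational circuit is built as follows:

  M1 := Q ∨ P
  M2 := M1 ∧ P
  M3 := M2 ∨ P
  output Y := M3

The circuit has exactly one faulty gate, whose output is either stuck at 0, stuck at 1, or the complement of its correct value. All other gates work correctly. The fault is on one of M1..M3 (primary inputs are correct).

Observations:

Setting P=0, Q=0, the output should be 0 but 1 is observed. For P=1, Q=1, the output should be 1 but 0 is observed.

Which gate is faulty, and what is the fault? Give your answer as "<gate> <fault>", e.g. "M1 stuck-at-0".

Fault-free values for test 1 (P=0, Q=0): M1=0, M2=0, M3=0, giving Y=0. Observed 1.
Test 1: faults giving observed 1 are {M2 stuck-at-1, M2 inverted output, M3 stuck-at-1, M3 inverted output}.
Test 2 (P=1, Q=1): fault-free M1=1, M2=1, M3=1 → 1; observed 0. Eliminates M2 stuck-at-1, M2 inverted output, M3 stuck-at-1.
Only M3 inverted output is consistent with every test.

M3 inverted output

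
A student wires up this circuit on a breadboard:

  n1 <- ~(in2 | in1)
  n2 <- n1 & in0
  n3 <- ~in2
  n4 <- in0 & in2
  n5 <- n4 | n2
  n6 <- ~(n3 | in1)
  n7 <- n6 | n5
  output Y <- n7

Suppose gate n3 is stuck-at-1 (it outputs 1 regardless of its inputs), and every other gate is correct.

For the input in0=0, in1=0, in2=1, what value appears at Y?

Propagate with n3 forced: n1=0, n2=0, n3=1 [stuck-at-1], n4=0, n5=0, n6=0, n7=0.
So Y = 0. (Without the fault it would be 1.)

0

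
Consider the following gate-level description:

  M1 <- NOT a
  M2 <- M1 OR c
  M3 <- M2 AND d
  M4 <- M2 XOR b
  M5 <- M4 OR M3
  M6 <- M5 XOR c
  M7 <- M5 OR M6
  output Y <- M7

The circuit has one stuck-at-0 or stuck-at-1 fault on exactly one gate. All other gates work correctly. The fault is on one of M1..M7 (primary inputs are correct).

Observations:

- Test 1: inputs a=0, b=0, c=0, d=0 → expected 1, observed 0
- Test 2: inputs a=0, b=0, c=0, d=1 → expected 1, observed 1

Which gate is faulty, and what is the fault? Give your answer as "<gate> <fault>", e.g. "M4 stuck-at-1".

Fault-free values for test 1 (a=0, b=0, c=0, d=0): M1=1, M2=1, M3=0, M4=1, M5=1, M6=1, M7=1, giving Y=1. Observed 0.
Test 1: faults giving observed 0 are {M1 stuck-at-0, M2 stuck-at-0, M4 stuck-at-0, M5 stuck-at-0, M7 stuck-at-0}.
Test 2 (a=0, b=0, c=0, d=1): fault-free M1=1, M2=1, M3=1, M4=1, M5=1, M6=1, M7=1 → 1; observed 1. Eliminates M1 stuck-at-0, M2 stuck-at-0, M5 stuck-at-0, M7 stuck-at-0.
Only M4 stuck-at-0 is consistent with every test.

M4 stuck-at-0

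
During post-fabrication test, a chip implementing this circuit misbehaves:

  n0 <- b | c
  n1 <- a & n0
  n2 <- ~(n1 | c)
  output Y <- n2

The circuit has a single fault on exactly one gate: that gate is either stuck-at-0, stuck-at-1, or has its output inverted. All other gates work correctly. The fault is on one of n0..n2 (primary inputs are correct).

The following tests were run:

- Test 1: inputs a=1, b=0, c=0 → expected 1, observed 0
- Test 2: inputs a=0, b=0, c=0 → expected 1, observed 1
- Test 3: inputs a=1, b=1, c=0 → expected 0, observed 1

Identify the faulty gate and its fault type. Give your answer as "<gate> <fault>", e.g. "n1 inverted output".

n0 inverted output

Fault-free values for test 1 (a=1, b=0, c=0): n0=0, n1=0, n2=1, giving Y=1. Observed 0.
Test 1: faults giving observed 0 are {n0 stuck-at-1, n0 inverted output, n1 stuck-at-1, n1 inverted output, n2 stuck-at-0, n2 inverted output}.
Test 2 (a=0, b=0, c=0): fault-free n0=0, n1=0, n2=1 → 1; observed 1. Eliminates n1 stuck-at-1, n1 inverted output, n2 stuck-at-0, n2 inverted output.
Test 3 (a=1, b=1, c=0): fault-free n0=1, n1=1, n2=0 → 0; observed 1. Eliminates n0 stuck-at-1.
Only n0 inverted output is consistent with every test.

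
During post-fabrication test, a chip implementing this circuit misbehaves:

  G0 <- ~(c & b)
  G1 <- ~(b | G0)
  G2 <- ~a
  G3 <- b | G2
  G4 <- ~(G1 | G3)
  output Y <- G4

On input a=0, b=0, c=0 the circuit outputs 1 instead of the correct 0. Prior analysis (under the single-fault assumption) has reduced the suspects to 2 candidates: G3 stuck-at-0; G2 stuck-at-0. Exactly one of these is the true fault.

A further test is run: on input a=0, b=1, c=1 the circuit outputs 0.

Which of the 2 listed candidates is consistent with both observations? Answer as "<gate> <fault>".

G2 stuck-at-0

Evaluate each candidate on input a=0, b=1, c=1:
  G3 stuck-at-0: G0=0, G1=0, G2=1, G3=0 [stuck-at-0], G4=1 → 1 — eliminated
  G2 stuck-at-0: G0=0, G1=0, G2=0 [stuck-at-0], G3=1, G4=0 → 0 — matches
Only G2 stuck-at-0 reproduces the observed 0.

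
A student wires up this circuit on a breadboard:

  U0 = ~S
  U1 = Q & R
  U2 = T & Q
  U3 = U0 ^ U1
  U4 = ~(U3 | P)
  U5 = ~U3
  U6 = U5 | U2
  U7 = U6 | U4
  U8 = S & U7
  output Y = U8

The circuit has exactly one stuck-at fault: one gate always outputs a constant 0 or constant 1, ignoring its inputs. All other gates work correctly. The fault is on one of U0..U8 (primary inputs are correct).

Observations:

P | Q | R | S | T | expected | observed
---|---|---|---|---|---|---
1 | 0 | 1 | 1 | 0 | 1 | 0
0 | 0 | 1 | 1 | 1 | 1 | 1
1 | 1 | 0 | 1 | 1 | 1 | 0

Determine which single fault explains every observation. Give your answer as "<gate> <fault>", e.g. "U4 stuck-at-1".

Fault-free values for test 1 (P=1, Q=0, R=1, S=1, T=0): U0=0, U1=0, U2=0, U3=0, U4=0, U5=1, U6=1, U7=1, U8=1, giving Y=1. Observed 0.
Test 1: faults giving observed 0 are {U0 stuck-at-1, U1 stuck-at-1, U3 stuck-at-1, U5 stuck-at-0, U6 stuck-at-0, U7 stuck-at-0, U8 stuck-at-0}.
Test 2 (P=0, Q=0, R=1, S=1, T=1): fault-free U0=0, U1=0, U2=0, U3=0, U4=1, U5=1, U6=1, U7=1, U8=1 → 1; observed 1. Eliminates U0 stuck-at-1, U1 stuck-at-1, U3 stuck-at-1, U7 stuck-at-0, U8 stuck-at-0.
Test 3 (P=1, Q=1, R=0, S=1, T=1): fault-free U0=0, U1=0, U2=1, U3=0, U4=0, U5=1, U6=1, U7=1, U8=1 → 1; observed 0. Eliminates U5 stuck-at-0.
Only U6 stuck-at-0 is consistent with every test.

U6 stuck-at-0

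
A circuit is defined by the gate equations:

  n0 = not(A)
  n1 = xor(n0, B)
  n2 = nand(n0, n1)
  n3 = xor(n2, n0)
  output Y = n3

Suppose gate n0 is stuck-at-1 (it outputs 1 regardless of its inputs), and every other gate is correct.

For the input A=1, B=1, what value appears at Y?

0

Propagate with n0 forced: n0=1 [stuck-at-1], n1=0, n2=1, n3=0.
So Y = 0. (Without the fault it would be 1.)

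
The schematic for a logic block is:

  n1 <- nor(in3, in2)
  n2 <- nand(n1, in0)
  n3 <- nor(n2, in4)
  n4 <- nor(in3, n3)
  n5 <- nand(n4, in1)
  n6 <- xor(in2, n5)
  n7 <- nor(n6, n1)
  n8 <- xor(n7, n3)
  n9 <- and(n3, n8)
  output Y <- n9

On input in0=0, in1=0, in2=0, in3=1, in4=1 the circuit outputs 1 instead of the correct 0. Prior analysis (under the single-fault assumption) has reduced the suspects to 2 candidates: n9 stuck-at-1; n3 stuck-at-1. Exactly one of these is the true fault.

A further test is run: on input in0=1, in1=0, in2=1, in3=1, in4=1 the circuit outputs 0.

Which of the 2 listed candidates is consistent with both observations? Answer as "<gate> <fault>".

Evaluate each candidate on input in0=1, in1=0, in2=1, in3=1, in4=1:
  n9 stuck-at-1: n1=0, n2=1, n3=0, n4=0, n5=1, n6=0, n7=1, n8=1, n9=1 [stuck-at-1] → 1 — eliminated
  n3 stuck-at-1: n1=0, n2=1, n3=1 [stuck-at-1], n4=0, n5=1, n6=0, n7=1, n8=0, n9=0 → 0 — matches
Only n3 stuck-at-1 reproduces the observed 0.

n3 stuck-at-1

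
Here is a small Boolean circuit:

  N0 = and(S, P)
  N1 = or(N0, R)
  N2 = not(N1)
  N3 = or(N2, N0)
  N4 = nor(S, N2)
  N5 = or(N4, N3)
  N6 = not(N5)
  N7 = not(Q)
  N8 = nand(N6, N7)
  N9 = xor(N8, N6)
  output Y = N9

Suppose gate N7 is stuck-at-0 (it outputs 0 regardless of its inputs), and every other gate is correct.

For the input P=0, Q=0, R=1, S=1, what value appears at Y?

Propagate with N7 forced: N0=0, N1=1, N2=0, N3=0, N4=0, N5=0, N6=1, N7=0 [stuck-at-0], N8=1, N9=0.
So Y = 0. (Without the fault it would be 1.)

0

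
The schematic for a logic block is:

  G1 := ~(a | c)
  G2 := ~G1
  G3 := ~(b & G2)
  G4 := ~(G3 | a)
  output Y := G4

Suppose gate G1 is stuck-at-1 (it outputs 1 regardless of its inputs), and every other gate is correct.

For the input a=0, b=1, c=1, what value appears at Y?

Propagate with G1 forced: G1=1 [stuck-at-1], G2=0, G3=1, G4=0.
So Y = 0. (Without the fault it would be 1.)

0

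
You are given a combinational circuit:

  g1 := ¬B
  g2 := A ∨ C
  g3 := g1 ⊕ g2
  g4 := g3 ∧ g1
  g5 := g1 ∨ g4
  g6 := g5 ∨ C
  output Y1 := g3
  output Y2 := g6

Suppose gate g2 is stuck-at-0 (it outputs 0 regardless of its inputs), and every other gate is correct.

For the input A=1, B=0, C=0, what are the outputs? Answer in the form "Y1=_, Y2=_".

Y1=1, Y2=1

Propagate with g2 forced: g1=1, g2=0 [stuck-at-0], g3=1, g4=1, g5=1, g6=1.
So the outputs are Y1=1, Y2=1. (Without the fault they would be Y1=0, Y2=1.)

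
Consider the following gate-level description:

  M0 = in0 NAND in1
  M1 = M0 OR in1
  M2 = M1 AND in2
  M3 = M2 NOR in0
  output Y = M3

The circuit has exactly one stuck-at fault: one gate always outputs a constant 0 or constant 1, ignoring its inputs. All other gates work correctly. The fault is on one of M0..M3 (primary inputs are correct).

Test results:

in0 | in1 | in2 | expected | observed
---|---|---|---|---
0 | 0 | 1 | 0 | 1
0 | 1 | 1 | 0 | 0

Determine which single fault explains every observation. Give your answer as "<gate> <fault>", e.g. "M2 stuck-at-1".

Fault-free values for test 1 (in0=0, in1=0, in2=1): M0=1, M1=1, M2=1, M3=0, giving Y=0. Observed 1.
Test 1: faults giving observed 1 are {M0 stuck-at-0, M1 stuck-at-0, M2 stuck-at-0, M3 stuck-at-1}.
Test 2 (in0=0, in1=1, in2=1): fault-free M0=1, M1=1, M2=1, M3=0 → 0; observed 0. Eliminates M1 stuck-at-0, M2 stuck-at-0, M3 stuck-at-1.
Only M0 stuck-at-0 is consistent with every test.

M0 stuck-at-0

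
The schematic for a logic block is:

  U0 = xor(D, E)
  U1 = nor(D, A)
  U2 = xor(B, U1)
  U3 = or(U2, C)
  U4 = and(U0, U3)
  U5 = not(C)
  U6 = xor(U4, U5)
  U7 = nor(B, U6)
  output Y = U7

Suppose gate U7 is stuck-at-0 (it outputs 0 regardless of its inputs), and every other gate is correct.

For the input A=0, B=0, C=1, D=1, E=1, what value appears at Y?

Propagate with U7 forced: U0=0, U1=0, U2=0, U3=1, U4=0, U5=0, U6=0, U7=0 [stuck-at-0].
So Y = 0. (Without the fault it would be 1.)

0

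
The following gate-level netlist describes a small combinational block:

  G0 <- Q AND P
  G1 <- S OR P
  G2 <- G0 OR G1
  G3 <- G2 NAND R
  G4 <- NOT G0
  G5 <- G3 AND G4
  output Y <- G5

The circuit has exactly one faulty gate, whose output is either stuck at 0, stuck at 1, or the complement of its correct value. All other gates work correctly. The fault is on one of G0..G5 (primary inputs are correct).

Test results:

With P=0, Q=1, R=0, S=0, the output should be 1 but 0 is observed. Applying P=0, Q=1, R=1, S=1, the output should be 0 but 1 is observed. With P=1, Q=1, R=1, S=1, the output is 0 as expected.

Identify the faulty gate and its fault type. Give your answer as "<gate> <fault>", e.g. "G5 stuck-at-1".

Fault-free values for test 1 (P=0, Q=1, R=0, S=0): G0=0, G1=0, G2=0, G3=1, G4=1, G5=1, giving Y=1. Observed 0.
Test 1: faults giving observed 0 are {G0 stuck-at-1, G0 inverted output, G3 stuck-at-0, G3 inverted output, G4 stuck-at-0, G4 inverted output, G5 stuck-at-0, G5 inverted output}.
Test 2 (P=0, Q=1, R=1, S=1): fault-free G0=0, G1=1, G2=1, G3=0, G4=1, G5=0 → 0; observed 1. Eliminates G0 stuck-at-1, G0 inverted output, G3 stuck-at-0, G4 stuck-at-0, G4 inverted output, G5 stuck-at-0.
Test 3 (P=1, Q=1, R=1, S=1): fault-free G0=1, G1=1, G2=1, G3=0, G4=0, G5=0 → 0; observed 0. Eliminates G5 inverted output.
Only G3 inverted output is consistent with every test.

G3 inverted output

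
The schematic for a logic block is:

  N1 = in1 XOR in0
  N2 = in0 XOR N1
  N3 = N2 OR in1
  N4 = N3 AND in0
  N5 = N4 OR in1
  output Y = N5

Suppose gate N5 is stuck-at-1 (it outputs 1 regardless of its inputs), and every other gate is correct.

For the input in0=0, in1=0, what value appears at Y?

Propagate with N5 forced: N1=0, N2=0, N3=0, N4=0, N5=1 [stuck-at-1].
So Y = 1. (Without the fault it would be 0.)

1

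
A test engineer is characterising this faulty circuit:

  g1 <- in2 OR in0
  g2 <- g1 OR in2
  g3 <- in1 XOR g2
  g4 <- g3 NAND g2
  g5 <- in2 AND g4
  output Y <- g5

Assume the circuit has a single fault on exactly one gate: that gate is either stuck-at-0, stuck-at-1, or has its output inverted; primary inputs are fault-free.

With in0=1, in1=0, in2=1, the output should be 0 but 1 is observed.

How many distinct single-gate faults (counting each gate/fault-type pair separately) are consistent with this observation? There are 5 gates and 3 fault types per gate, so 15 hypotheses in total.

8

Fault-free: g1=1, g2=1, g3=1, g4=0, g5=0 → 0. Observed 1.
  g1: none of the 3 fault types match ✗
  g2: stuck-at-0, inverted output ✓; others ✗
  g3: stuck-at-0, inverted output ✓; others ✗
  g4: stuck-at-1, inverted output ✓; others ✗
  g5: stuck-at-1, inverted output ✓; others ✗
Consistent faults: {g2 stuck-at-0, g2 inverted output, g3 stuck-at-0, g3 inverted output, g4 stuck-at-1, g4 inverted output, g5 stuck-at-1, g5 inverted output} — 8 in all.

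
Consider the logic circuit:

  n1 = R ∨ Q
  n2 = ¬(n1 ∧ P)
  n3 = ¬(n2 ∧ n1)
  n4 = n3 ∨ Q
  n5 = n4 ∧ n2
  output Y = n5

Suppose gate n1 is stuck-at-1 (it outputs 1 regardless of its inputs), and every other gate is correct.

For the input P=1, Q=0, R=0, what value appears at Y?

0

Propagate with n1 forced: n1=1 [stuck-at-1], n2=0, n3=1, n4=1, n5=0.
So Y = 0. (Without the fault it would be 1.)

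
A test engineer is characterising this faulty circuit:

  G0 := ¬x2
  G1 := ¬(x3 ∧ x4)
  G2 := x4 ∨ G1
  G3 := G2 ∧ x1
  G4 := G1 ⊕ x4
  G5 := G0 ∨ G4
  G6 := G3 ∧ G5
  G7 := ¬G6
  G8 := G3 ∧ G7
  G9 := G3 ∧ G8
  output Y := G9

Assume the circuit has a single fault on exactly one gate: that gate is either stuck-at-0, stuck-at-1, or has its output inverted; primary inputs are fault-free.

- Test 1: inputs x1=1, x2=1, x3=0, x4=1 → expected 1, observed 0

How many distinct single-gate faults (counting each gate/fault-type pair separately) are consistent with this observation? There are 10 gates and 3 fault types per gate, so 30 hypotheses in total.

20

Fault-free: G0=0, G1=1, G2=1, G3=1, G4=0, G5=0, G6=0, G7=1, G8=1, G9=1 → 1. Observed 0.
  G0: stuck-at-1, inverted output ✓; others ✗
  G1: stuck-at-0, inverted output ✓; others ✗
  G2: stuck-at-0, inverted output ✓; others ✗
  G3: stuck-at-0, inverted output ✓; others ✗
  G4: stuck-at-1, inverted output ✓; others ✗
  G5: stuck-at-1, inverted output ✓; others ✗
  G6: stuck-at-1, inverted output ✓; others ✗
  G7: stuck-at-0, inverted output ✓; others ✗
  G8: stuck-at-0, inverted output ✓; others ✗
  G9: stuck-at-0, inverted output ✓; others ✗
Consistent faults: {G0 stuck-at-1, G0 inverted output, G1 stuck-at-0, G1 inverted output, G2 stuck-at-0, G2 inverted output, G3 stuck-at-0, G3 inverted output, G4 stuck-at-1, G4 inverted output, G5 stuck-at-1, G5 inverted output, G6 stuck-at-1, G6 inverted output, G7 stuck-at-0, G7 inverted output, G8 stuck-at-0, G8 inverted output, G9 stuck-at-0, G9 inverted output} — 20 in all.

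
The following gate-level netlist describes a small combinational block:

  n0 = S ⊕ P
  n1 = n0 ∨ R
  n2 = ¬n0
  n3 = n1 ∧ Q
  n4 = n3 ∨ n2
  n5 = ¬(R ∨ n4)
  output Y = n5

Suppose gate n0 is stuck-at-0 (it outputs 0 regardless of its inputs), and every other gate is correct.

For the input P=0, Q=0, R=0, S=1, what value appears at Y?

0

Propagate with n0 forced: n0=0 [stuck-at-0], n1=0, n2=1, n3=0, n4=1, n5=0.
So Y = 0. (Without the fault it would be 1.)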